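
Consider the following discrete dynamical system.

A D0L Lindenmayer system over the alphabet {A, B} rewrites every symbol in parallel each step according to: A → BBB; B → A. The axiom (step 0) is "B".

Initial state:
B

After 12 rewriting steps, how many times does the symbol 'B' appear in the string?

729

0) B
1) A
2) BBB
3) AAA
4) BBBBBBBBB
5) AAAAAAAAA
6) BBBBBBBBBBBBBBBBBBBBBBBBBBB
7) AAAAAAAAAAAAAAAAAAAAAAAAAAA
8) BBBBBBBBBBBBBBBBBBBBBBBBBBBBBBBBBBBBBBBBBBBBBBBBBBBBBBBBBBBBBBBBBBBBBBBBBBBBBBBBB
9) AAAAAAAAAAAAAAAAAAAAAAAAAAAAAAAAAAAAAAAAAAAAAAAAAAAAAAAAAAAAAAAAAAAAAAAAAAAAAAAAA
10) BBBBBBBBBBBBBBBBBBBBBBBBBBBBBBBBBBBBBBBBBBBBBBBBBBBBBBBBBB…BBBBBBBBBBBBBBBBBBBBBBBBBBBBBBBBBBBBBBBBBBBBBBBBBBBBBBBBBB  (len 243)
11) AAAAAAAAAAAAAAAAAAAAAAAAAAAAAAAAAAAAAAAAAAAAAAAAAAAAAAAAAA…AAAAAAAAAAAAAAAAAAAAAAAAAAAAAAAAAAAAAAAAAAAAAAAAAAAAAAAAAA  (len 243)
12) BBBBBBBBBBBBBBBBBBBBBBBBBBBBBBBBBBBBBBBBBBBBBBBBBBBBBBBBBB…BBBBBBBBBBBBBBBBBBBBBBBBBBBBBBBBBBBBBBBBBBBBBBBBBBBBBBBBBB  (len 729)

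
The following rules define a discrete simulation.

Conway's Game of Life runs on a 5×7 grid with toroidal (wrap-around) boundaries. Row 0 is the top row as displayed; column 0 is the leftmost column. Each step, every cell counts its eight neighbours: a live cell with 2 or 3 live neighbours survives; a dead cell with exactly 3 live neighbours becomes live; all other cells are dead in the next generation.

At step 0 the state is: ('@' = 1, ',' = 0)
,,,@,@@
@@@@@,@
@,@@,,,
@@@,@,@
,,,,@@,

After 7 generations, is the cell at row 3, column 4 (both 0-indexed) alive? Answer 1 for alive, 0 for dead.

k=0  ,,,@,@@
@@@@@,@
@,@@,,,
@@@,@,@
,,,,@@,
k=1  ,@,,,,,
,,,,,,,
,,,,,,,
@,@,@,@
,@@,,,,
k=2  ,@@,,,,
,,,,,,,
,,,,,,,
@,@@,,,
,,@@,,,
k=3  ,@@@,,,
,,,,,,,
,,,,,,,
,@@@,,,
,,,,,,,
k=4  ,,@,,,,
,,@,,,,
,,@,,,,
,,@,,,,
,,,,,,,
k=5  ,,,,,,,
,@@@,,,
,@@@,,,
,,,,,,,
,,,,,,,
k=6  ,,@,,,,
,@,@,,,
,@,@,,,
,,@,,,,
,,,,,,,
k=7  ,,@,,,,
,@,@,,,
,@,@,,,
,,@,,,,
,,,,,,,

0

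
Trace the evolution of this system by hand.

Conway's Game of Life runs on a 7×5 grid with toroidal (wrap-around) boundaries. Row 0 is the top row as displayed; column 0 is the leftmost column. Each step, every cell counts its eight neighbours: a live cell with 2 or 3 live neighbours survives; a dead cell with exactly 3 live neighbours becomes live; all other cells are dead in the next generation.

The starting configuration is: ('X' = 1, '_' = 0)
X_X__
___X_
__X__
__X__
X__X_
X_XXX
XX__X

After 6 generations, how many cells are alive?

4

step 0: X_X__
___X_
__X__
__X__
X__X_
X_XXX
XX__X
step 1: X_XX_
_XXX_
__XX_
_XXX_
X____
__X__
_____
step 2: ___XX
_____
____X
_X_XX
___X_
_____
_XXX_
step 3: ___XX
___XX
X__XX
X_XXX
__XXX
___X_
__XXX
step 4: X____
__X__
_X___
_____
XX___
_____
__X__
step 5: _X___
_X___
_____
XX___
_____
_X___
_____
step 6: _____
_____
XX___
_____
XX___
_____
_____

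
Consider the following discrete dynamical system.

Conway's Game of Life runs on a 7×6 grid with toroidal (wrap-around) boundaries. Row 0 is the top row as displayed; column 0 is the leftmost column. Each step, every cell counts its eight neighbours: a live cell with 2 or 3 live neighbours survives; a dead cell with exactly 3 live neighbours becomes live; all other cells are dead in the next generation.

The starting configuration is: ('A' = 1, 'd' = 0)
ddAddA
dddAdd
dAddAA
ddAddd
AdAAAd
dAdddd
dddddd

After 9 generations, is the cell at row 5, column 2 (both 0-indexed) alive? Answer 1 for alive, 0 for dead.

k=0  ddAddA
dddAdd
dAddAA
ddAddd
AdAAAd
dAdddd
dddddd
k=1  dddddd
AdAAdA
ddAAAd
AdAddd
ddAAdd
dAAAdd
dddddd
k=2  dddddd
dAAddA
AdddAd
ddddAd
dddddd
dAdAdd
ddAddd
k=3  dAAddd
AAdddA
AAdAAd
dddddA
dddddd
ddAddd
ddAddd
k=4  ddAddd
dddAAA
dAAdAd
AdddAA
dddddd
dddddd
ddAAdd
k=5  ddAddd
dAddAA
dAAddd
AAdAAA
dddddA
dddddd
ddAAdd
k=6  dAAdAd
AAdAdd
dddddd
dAdAAA
dddddA
dddddd
ddAAdd
k=7  AdddAd
AAdAdd
dAdAdA
AdddAA
AddddA
dddddd
dAAAdd
k=8  AdddAA
dAdAdd
dAdAdd
dAdddd
AdddAd
AAAddd
dAAAdd
k=9  AdddAA
dAdAdA
AAdddd
AAAddd
AdAddA
AddddA
dddAAd

0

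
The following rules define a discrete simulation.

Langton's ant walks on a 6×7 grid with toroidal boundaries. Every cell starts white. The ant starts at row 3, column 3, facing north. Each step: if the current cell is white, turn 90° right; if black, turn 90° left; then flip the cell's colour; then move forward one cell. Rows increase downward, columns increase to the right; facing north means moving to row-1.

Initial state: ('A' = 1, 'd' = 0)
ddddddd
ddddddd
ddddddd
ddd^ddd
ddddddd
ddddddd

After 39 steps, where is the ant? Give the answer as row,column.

0,3

t=0: ddddddd
ddddddd
ddddddd
ddd^ddd
ddddddd
ddddddd
t=1: ddddddd
ddddddd
ddddddd
dddA>dd
ddddddd
ddddddd
t=2: ddddddd
ddddddd
ddddddd
dddAAdd
ddddvdd
ddddddd
t=3: ddddddd
ddddddd
ddddddd
dddAAdd
ddd<Add
ddddddd
t=4: ddddddd
ddddddd
ddddddd
ddd^Add
dddAAdd
ddddddd
t=5: ddddddd
ddddddd
ddddddd
dd<dAdd
dddAAdd
ddddddd
t=6: ddddddd
ddddddd
dd^dddd
ddAdAdd
dddAAdd
ddddddd
t=7: ddddddd
ddddddd
ddA>ddd
ddAdAdd
dddAAdd
ddddddd
t=8: ddddddd
ddddddd
ddAAddd
ddAvAdd
dddAAdd
ddddddd
t=9: ddddddd
ddddddd
ddAAddd
dd<AAdd
dddAAdd
ddddddd
t=10: ddddddd
ddddddd
ddAAddd
dddAAdd
ddvAAdd
ddddddd
t=11: ddddddd
ddddddd
ddAAddd
dddAAdd
d<AAAdd
ddddddd
t=12: ddddddd
ddddddd
ddAAddd
d^dAAdd
dAAAAdd
ddddddd
t=13: ddddddd
ddddddd
ddAAddd
dA>AAdd
dAAAAdd
ddddddd
t=14: ddddddd
ddddddd
ddAAddd
dAAAAdd
dAvAAdd
ddddddd
t=15: ddddddd
ddddddd
ddAAddd
dAAAAdd
dAd>Add
ddddddd
t=16: ddddddd
ddddddd
ddAAddd
dAA^Add
dAddAdd
ddddddd
t=17: ddddddd
ddddddd
ddAAddd
dA<dAdd
dAddAdd
ddddddd
t=18: ddddddd
ddddddd
ddAAddd
dAddAdd
dAvdAdd
ddddddd
t=19: ddddddd
ddddddd
ddAAddd
dAddAdd
d<AdAdd
ddddddd
t=20: ddddddd
ddddddd
ddAAddd
dAddAdd
ddAdAdd
dvddddd
t=21: ddddddd
ddddddd
ddAAddd
dAddAdd
ddAdAdd
<Addddd
t=22: ddddddd
ddddddd
ddAAddd
dAddAdd
^dAdAdd
AAddddd
t=23: ddddddd
ddddddd
ddAAddd
dAddAdd
A>AdAdd
AAddddd
t=24: ddddddd
ddddddd
ddAAddd
dAddAdd
AAAdAdd
Avddddd
t=25: ddddddd
ddddddd
ddAAddd
dAddAdd
AAAdAdd
Ad>dddd
t=26: ddvdddd
ddddddd
ddAAddd
dAddAdd
AAAdAdd
AdAdddd
t=27: d<Adddd
ddddddd
ddAAddd
dAddAdd
AAAdAdd
AdAdddd
t=28: dAAdddd
ddddddd
ddAAddd
dAddAdd
AAAdAdd
A^Adddd
t=29: dAAdddd
ddddddd
ddAAddd
dAddAdd
AAAdAdd
AA>dddd
t=30: dAAdddd
ddddddd
ddAAddd
dAddAdd
AA^dAdd
AAddddd
t=31: dAAdddd
ddddddd
ddAAddd
dAddAdd
A<ddAdd
AAddddd
t=32: dAAdddd
ddddddd
ddAAddd
dAddAdd
AdddAdd
Avddddd
t=33: dAAdddd
ddddddd
ddAAddd
dAddAdd
AdddAdd
Ad>dddd
t=34: dAvdddd
ddddddd
ddAAddd
dAddAdd
AdddAdd
AdAdddd
t=35: dAd>ddd
ddddddd
ddAAddd
dAddAdd
AdddAdd
AdAdddd
t=36: dAdAddd
dddvddd
ddAAddd
dAddAdd
AdddAdd
AdAdddd
t=37: dAdAddd
dd<Addd
ddAAddd
dAddAdd
AdddAdd
AdAdddd
t=38: dA^Addd
ddAAddd
ddAAddd
dAddAdd
AdddAdd
AdAdddd
t=39: dAA>ddd
ddAAddd
ddAAddd
dAddAdd
AdddAdd
AdAdddd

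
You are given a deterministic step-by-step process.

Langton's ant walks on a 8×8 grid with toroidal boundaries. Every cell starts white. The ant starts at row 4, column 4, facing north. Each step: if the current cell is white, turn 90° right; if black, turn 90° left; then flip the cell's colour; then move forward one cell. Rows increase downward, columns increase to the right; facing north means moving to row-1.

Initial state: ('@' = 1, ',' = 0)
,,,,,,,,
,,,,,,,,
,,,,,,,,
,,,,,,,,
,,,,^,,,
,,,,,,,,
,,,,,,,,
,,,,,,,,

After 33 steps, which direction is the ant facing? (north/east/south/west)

east

[0] ,,,,,,,,
,,,,,,,,
,,,,,,,,
,,,,,,,,
,,,,^,,,
,,,,,,,,
,,,,,,,,
,,,,,,,,
[1] ,,,,,,,,
,,,,,,,,
,,,,,,,,
,,,,,,,,
,,,,@>,,
,,,,,,,,
,,,,,,,,
,,,,,,,,
[2] ,,,,,,,,
,,,,,,,,
,,,,,,,,
,,,,,,,,
,,,,@@,,
,,,,,v,,
,,,,,,,,
,,,,,,,,
[3] ,,,,,,,,
,,,,,,,,
,,,,,,,,
,,,,,,,,
,,,,@@,,
,,,,<@,,
,,,,,,,,
,,,,,,,,
[4] ,,,,,,,,
,,,,,,,,
,,,,,,,,
,,,,,,,,
,,,,^@,,
,,,,@@,,
,,,,,,,,
,,,,,,,,
[5] ,,,,,,,,
,,,,,,,,
,,,,,,,,
,,,,,,,,
,,,<,@,,
,,,,@@,,
,,,,,,,,
,,,,,,,,
[6] ,,,,,,,,
,,,,,,,,
,,,,,,,,
,,,^,,,,
,,,@,@,,
,,,,@@,,
,,,,,,,,
,,,,,,,,
[7] ,,,,,,,,
,,,,,,,,
,,,,,,,,
,,,@>,,,
,,,@,@,,
,,,,@@,,
,,,,,,,,
,,,,,,,,
[8] ,,,,,,,,
,,,,,,,,
,,,,,,,,
,,,@@,,,
,,,@v@,,
,,,,@@,,
,,,,,,,,
,,,,,,,,
[9] ,,,,,,,,
,,,,,,,,
,,,,,,,,
,,,@@,,,
,,,<@@,,
,,,,@@,,
,,,,,,,,
,,,,,,,,
[10] ,,,,,,,,
,,,,,,,,
,,,,,,,,
,,,@@,,,
,,,,@@,,
,,,v@@,,
,,,,,,,,
,,,,,,,,
[11] ,,,,,,,,
,,,,,,,,
,,,,,,,,
,,,@@,,,
,,,,@@,,
,,<@@@,,
,,,,,,,,
,,,,,,,,
[12] ,,,,,,,,
,,,,,,,,
,,,,,,,,
,,,@@,,,
,,^,@@,,
,,@@@@,,
,,,,,,,,
,,,,,,,,
[13] ,,,,,,,,
,,,,,,,,
,,,,,,,,
,,,@@,,,
,,@>@@,,
,,@@@@,,
,,,,,,,,
,,,,,,,,
[14] ,,,,,,,,
,,,,,,,,
,,,,,,,,
,,,@@,,,
,,@@@@,,
,,@v@@,,
,,,,,,,,
,,,,,,,,
[15] ,,,,,,,,
,,,,,,,,
,,,,,,,,
,,,@@,,,
,,@@@@,,
,,@,>@,,
,,,,,,,,
,,,,,,,,
[16] ,,,,,,,,
,,,,,,,,
,,,,,,,,
,,,@@,,,
,,@@^@,,
,,@,,@,,
,,,,,,,,
,,,,,,,,
[17] ,,,,,,,,
,,,,,,,,
,,,,,,,,
,,,@@,,,
,,@<,@,,
,,@,,@,,
,,,,,,,,
,,,,,,,,
[18] ,,,,,,,,
,,,,,,,,
,,,,,,,,
,,,@@,,,
,,@,,@,,
,,@v,@,,
,,,,,,,,
,,,,,,,,
[19] ,,,,,,,,
,,,,,,,,
,,,,,,,,
,,,@@,,,
,,@,,@,,
,,<@,@,,
,,,,,,,,
,,,,,,,,
[20] ,,,,,,,,
,,,,,,,,
,,,,,,,,
,,,@@,,,
,,@,,@,,
,,,@,@,,
,,v,,,,,
,,,,,,,,
[21] ,,,,,,,,
,,,,,,,,
,,,,,,,,
,,,@@,,,
,,@,,@,,
,,,@,@,,
,<@,,,,,
,,,,,,,,
[22] ,,,,,,,,
,,,,,,,,
,,,,,,,,
,,,@@,,,
,,@,,@,,
,^,@,@,,
,@@,,,,,
,,,,,,,,
[23] ,,,,,,,,
,,,,,,,,
,,,,,,,,
,,,@@,,,
,,@,,@,,
,@>@,@,,
,@@,,,,,
,,,,,,,,
[24] ,,,,,,,,
,,,,,,,,
,,,,,,,,
,,,@@,,,
,,@,,@,,
,@@@,@,,
,@v,,,,,
,,,,,,,,
[25] ,,,,,,,,
,,,,,,,,
,,,,,,,,
,,,@@,,,
,,@,,@,,
,@@@,@,,
,@,>,,,,
,,,,,,,,
[26] ,,,,,,,,
,,,,,,,,
,,,,,,,,
,,,@@,,,
,,@,,@,,
,@@@,@,,
,@,@,,,,
,,,v,,,,
[27] ,,,,,,,,
,,,,,,,,
,,,,,,,,
,,,@@,,,
,,@,,@,,
,@@@,@,,
,@,@,,,,
,,<@,,,,
[28] ,,,,,,,,
,,,,,,,,
,,,,,,,,
,,,@@,,,
,,@,,@,,
,@@@,@,,
,@^@,,,,
,,@@,,,,
[29] ,,,,,,,,
,,,,,,,,
,,,,,,,,
,,,@@,,,
,,@,,@,,
,@@@,@,,
,@@>,,,,
,,@@,,,,
[30] ,,,,,,,,
,,,,,,,,
,,,,,,,,
,,,@@,,,
,,@,,@,,
,@@^,@,,
,@@,,,,,
,,@@,,,,
[31] ,,,,,,,,
,,,,,,,,
,,,,,,,,
,,,@@,,,
,,@,,@,,
,@<,,@,,
,@@,,,,,
,,@@,,,,
[32] ,,,,,,,,
,,,,,,,,
,,,,,,,,
,,,@@,,,
,,@,,@,,
,@,,,@,,
,@v,,,,,
,,@@,,,,
[33] ,,,,,,,,
,,,,,,,,
,,,,,,,,
,,,@@,,,
,,@,,@,,
,@,,,@,,
,@,>,,,,
,,@@,,,,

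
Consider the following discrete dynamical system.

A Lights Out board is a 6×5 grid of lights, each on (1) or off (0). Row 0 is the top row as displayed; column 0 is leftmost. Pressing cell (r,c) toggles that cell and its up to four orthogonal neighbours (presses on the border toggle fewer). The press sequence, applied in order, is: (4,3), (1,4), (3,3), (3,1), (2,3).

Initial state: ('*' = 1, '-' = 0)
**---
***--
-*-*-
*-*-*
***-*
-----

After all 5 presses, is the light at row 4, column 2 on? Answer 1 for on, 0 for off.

0

[0] **---
***--
-*-*-
*-*-*
***-*
-----
[1] **---
***--
-*-*-
*-***
**-*-
---*-
[2] **--*
*****
-*-**
*-***
**-*-
---*-
[3] **--*
*****
-*--*
*----
**---
---*-
[4] **--*
*****
----*
-**--
*----
---*-
[5] **--*
***-*
--**-
-***-
*----
---*-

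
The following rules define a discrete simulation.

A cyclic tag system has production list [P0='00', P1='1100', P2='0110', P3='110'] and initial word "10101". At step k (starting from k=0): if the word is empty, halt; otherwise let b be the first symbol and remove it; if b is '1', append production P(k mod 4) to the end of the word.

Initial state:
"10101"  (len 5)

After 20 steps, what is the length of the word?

7

[0] "10101"  (len 5)
[1] "010100"  (len 6)
[2] "10100"  (len 5)
[3] "01000110"  (len 8)
[4] "1000110"  (len 7)
[5] "00011000"  (len 8)
[6] "0011000"  (len 7)
[7] "011000"  (len 6)
[8] "11000"  (len 5)
[9] "100000"  (len 6)
[10] "000001100"  (len 9)
[11] "00001100"  (len 8)
[12] "0001100"  (len 7)
[13] "001100"  (len 6)
[14] "01100"  (len 5)
[15] "1100"  (len 4)
[16] "100110"  (len 6)
[17] "0011000"  (len 7)
[18] "011000"  (len 6)
[19] "11000"  (len 5)
[20] "1000110"  (len 7)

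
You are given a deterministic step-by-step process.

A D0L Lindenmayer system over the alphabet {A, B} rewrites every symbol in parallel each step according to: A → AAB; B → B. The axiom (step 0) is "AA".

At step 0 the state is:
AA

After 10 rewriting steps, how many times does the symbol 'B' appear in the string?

2046

gen 0: AA
gen 1: AABAAB
gen 2: AABAABBAABAABB
gen 3: AABAABBAABAABBBAABAABBAABAABBB
gen 4: AABAABBAABAABBBAABAABBAABAABBBBAABAABBAABAABBBAABAABBAABAABBBB
gen 5: AABAABBAABAABBBAABAABBAABAABBBBAABAABBAABAABBBAABAABBAABAA…BBAABAABBBAABAABBAABAABBBBAABAABBAABAABBBAABAABBAABAABBBBB  (len 126)
gen 6: AABAABBAABAABBBAABAABBAABAABBBBAABAABBAABAABBBAABAABBAABAA…BAABAABBBAABAABBAABAABBBBAABAABBAABAABBBAABAABBAABAABBBBBB  (len 254)
gen 7: AABAABBAABAABBBAABAABBAABAABBBBAABAABBAABAABBBAABAABBAABAA…AABAABBBAABAABBAABAABBBBAABAABBAABAABBBAABAABBAABAABBBBBBB  (len 510)
gen 8: AABAABBAABAABBBAABAABBAABAABBBBAABAABBAABAABBBAABAABBAABAA…ABAABBBAABAABBAABAABBBBAABAABBAABAABBBAABAABBAABAABBBBBBBB  (len 1022)
gen 9: AABAABBAABAABBBAABAABBAABAABBBBAABAABBAABAABBBAABAABBAABAA…BAABBBAABAABBAABAABBBBAABAABBAABAABBBAABAABBAABAABBBBBBBBB  (len 2046)
gen 10: AABAABBAABAABBBAABAABBAABAABBBBAABAABBAABAABBBAABAABBAABAA…AABBBAABAABBAABAABBBBAABAABBAABAABBBAABAABBAABAABBBBBBBBBB  (len 4094)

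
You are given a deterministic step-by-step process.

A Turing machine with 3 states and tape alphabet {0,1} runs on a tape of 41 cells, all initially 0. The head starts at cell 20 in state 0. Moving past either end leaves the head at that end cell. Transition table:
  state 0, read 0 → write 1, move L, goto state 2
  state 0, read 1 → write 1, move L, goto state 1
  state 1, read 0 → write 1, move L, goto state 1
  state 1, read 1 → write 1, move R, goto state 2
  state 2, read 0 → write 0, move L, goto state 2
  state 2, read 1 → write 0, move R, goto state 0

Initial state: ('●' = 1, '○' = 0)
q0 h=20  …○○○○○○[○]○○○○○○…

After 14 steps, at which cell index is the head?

[0] q0 h=20  …○○○○○○[○]○○○○○○…
[1] q2 h=19  …○○○○○○[○]●○○○○○…
[2] q2 h=18  …○○○○○○[○]○●○○○○…
[3] q2 h=17  …○○○○○○[○]○○●○○○…
[4] q2 h=16  …○○○○○○[○]○○○●○○…
[5] q2 h=15  …○○○○○○[○]○○○○●○…
[6] q2 h=14  …○○○○○○[○]○○○○○●…
[7] q2 h=13  …○○○○○○[○]○○○○○○…
[8] q2 h=12  …○○○○○○[○]○○○○○○…
[9] q2 h=11  …○○○○○○[○]○○○○○○…
[10] q2 h=10  …○○○○○○[○]○○○○○○…
[11] q2 h= 9  …○○○○○○[○]○○○○○○…
[12] q2 h= 8  …○○○○○○[○]○○○○○○…
[13] q2 h= 7  …○○○○○○[○]○○○○○○…
[14] q2 h= 6  |○○○○○○[○]○○○○○○…

6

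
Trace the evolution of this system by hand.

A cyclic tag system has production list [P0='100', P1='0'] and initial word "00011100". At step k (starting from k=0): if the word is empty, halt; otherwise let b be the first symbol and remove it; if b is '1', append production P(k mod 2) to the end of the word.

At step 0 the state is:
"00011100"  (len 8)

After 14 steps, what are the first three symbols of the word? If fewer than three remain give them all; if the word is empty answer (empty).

0) "00011100"  (len 8)
1) "0011100"  (len 7)
2) "011100"  (len 6)
3) "11100"  (len 5)
4) "11000"  (len 5)
5) "1000100"  (len 7)
6) "0001000"  (len 7)
7) "001000"  (len 6)
8) "01000"  (len 5)
9) "1000"  (len 4)
10) "0000"  (len 4)
11) "000"  (len 3)
12) "00"  (len 2)
13) "0"  (len 1)
14) (halted — word empty)

(empty)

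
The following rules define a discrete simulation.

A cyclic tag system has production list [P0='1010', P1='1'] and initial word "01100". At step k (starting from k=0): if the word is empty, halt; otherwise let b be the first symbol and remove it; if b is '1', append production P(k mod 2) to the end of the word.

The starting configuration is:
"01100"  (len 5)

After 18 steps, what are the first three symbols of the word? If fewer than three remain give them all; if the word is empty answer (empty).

[0] "01100"  (len 5)
[1] "1100"  (len 4)
[2] "1001"  (len 4)
[3] "0011010"  (len 7)
[4] "011010"  (len 6)
[5] "11010"  (len 5)
[6] "10101"  (len 5)
[7] "01011010"  (len 8)
[8] "1011010"  (len 7)
[9] "0110101010"  (len 10)
[10] "110101010"  (len 9)
[11] "101010101010"  (len 12)
[12] "010101010101"  (len 12)
[13] "10101010101"  (len 11)
[14] "01010101011"  (len 11)
[15] "1010101011"  (len 10)
[16] "0101010111"  (len 10)
[17] "101010111"  (len 9)
[18] "010101111"  (len 9)

010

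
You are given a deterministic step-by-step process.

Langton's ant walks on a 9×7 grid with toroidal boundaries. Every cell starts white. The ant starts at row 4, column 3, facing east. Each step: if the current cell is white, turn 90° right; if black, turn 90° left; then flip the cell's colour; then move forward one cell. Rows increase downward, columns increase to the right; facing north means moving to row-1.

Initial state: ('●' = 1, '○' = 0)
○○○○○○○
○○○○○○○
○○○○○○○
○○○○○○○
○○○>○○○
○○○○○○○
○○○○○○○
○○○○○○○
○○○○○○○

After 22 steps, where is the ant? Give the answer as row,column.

[0] ○○○○○○○
○○○○○○○
○○○○○○○
○○○○○○○
○○○>○○○
○○○○○○○
○○○○○○○
○○○○○○○
○○○○○○○
[1] ○○○○○○○
○○○○○○○
○○○○○○○
○○○○○○○
○○○●○○○
○○○v○○○
○○○○○○○
○○○○○○○
○○○○○○○
[2] ○○○○○○○
○○○○○○○
○○○○○○○
○○○○○○○
○○○●○○○
○○<●○○○
○○○○○○○
○○○○○○○
○○○○○○○
[3] ○○○○○○○
○○○○○○○
○○○○○○○
○○○○○○○
○○^●○○○
○○●●○○○
○○○○○○○
○○○○○○○
○○○○○○○
[4] ○○○○○○○
○○○○○○○
○○○○○○○
○○○○○○○
○○●>○○○
○○●●○○○
○○○○○○○
○○○○○○○
○○○○○○○
[5] ○○○○○○○
○○○○○○○
○○○○○○○
○○○^○○○
○○●○○○○
○○●●○○○
○○○○○○○
○○○○○○○
○○○○○○○
[6] ○○○○○○○
○○○○○○○
○○○○○○○
○○○●>○○
○○●○○○○
○○●●○○○
○○○○○○○
○○○○○○○
○○○○○○○
[7] ○○○○○○○
○○○○○○○
○○○○○○○
○○○●●○○
○○●○v○○
○○●●○○○
○○○○○○○
○○○○○○○
○○○○○○○
[8] ○○○○○○○
○○○○○○○
○○○○○○○
○○○●●○○
○○●<●○○
○○●●○○○
○○○○○○○
○○○○○○○
○○○○○○○
[9] ○○○○○○○
○○○○○○○
○○○○○○○
○○○^●○○
○○●●●○○
○○●●○○○
○○○○○○○
○○○○○○○
○○○○○○○
[10] ○○○○○○○
○○○○○○○
○○○○○○○
○○<○●○○
○○●●●○○
○○●●○○○
○○○○○○○
○○○○○○○
○○○○○○○
[11] ○○○○○○○
○○○○○○○
○○^○○○○
○○●○●○○
○○●●●○○
○○●●○○○
○○○○○○○
○○○○○○○
○○○○○○○
[12] ○○○○○○○
○○○○○○○
○○●>○○○
○○●○●○○
○○●●●○○
○○●●○○○
○○○○○○○
○○○○○○○
○○○○○○○
[13] ○○○○○○○
○○○○○○○
○○●●○○○
○○●v●○○
○○●●●○○
○○●●○○○
○○○○○○○
○○○○○○○
○○○○○○○
[14] ○○○○○○○
○○○○○○○
○○●●○○○
○○<●●○○
○○●●●○○
○○●●○○○
○○○○○○○
○○○○○○○
○○○○○○○
[15] ○○○○○○○
○○○○○○○
○○●●○○○
○○○●●○○
○○v●●○○
○○●●○○○
○○○○○○○
○○○○○○○
○○○○○○○
[16] ○○○○○○○
○○○○○○○
○○●●○○○
○○○●●○○
○○○>●○○
○○●●○○○
○○○○○○○
○○○○○○○
○○○○○○○
[17] ○○○○○○○
○○○○○○○
○○●●○○○
○○○^●○○
○○○○●○○
○○●●○○○
○○○○○○○
○○○○○○○
○○○○○○○
[18] ○○○○○○○
○○○○○○○
○○●●○○○
○○<○●○○
○○○○●○○
○○●●○○○
○○○○○○○
○○○○○○○
○○○○○○○
[19] ○○○○○○○
○○○○○○○
○○^●○○○
○○●○●○○
○○○○●○○
○○●●○○○
○○○○○○○
○○○○○○○
○○○○○○○
[20] ○○○○○○○
○○○○○○○
○<○●○○○
○○●○●○○
○○○○●○○
○○●●○○○
○○○○○○○
○○○○○○○
○○○○○○○
[21] ○○○○○○○
○^○○○○○
○●○●○○○
○○●○●○○
○○○○●○○
○○●●○○○
○○○○○○○
○○○○○○○
○○○○○○○
[22] ○○○○○○○
○●>○○○○
○●○●○○○
○○●○●○○
○○○○●○○
○○●●○○○
○○○○○○○
○○○○○○○
○○○○○○○

1,2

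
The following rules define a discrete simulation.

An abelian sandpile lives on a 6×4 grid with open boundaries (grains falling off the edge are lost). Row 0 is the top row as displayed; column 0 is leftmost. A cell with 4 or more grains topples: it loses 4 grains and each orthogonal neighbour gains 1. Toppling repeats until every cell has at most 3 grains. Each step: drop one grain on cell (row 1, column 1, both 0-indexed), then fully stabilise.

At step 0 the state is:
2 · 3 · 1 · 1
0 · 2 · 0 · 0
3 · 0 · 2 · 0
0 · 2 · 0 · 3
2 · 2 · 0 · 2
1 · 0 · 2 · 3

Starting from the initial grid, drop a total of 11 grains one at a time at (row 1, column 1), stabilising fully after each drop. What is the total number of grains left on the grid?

step 0: 2 · 3 · 1 · 1
0 · 2 · 0 · 0
3 · 0 · 2 · 0
0 · 2 · 0 · 3
2 · 2 · 0 · 2
1 · 0 · 2 · 3
step 1: 2 · 3 · 1 · 1
0 · 3 · 0 · 0
3 · 0 · 2 · 0
0 · 2 · 0 · 3
2 · 2 · 0 · 2
1 · 0 · 2 · 3
step 2: 3 · 0 · 2 · 1
1 · 1 · 1 · 0
3 · 1 · 2 · 0
0 · 2 · 0 · 3
2 · 2 · 0 · 2
1 · 0 · 2 · 3
step 3: 3 · 0 · 2 · 1
1 · 2 · 1 · 0
3 · 1 · 2 · 0
0 · 2 · 0 · 3
2 · 2 · 0 · 2
1 · 0 · 2 · 3
step 4: 3 · 0 · 2 · 1
1 · 3 · 1 · 0
3 · 1 · 2 · 0
0 · 2 · 0 · 3
2 · 2 · 0 · 2
1 · 0 · 2 · 3
step 5: 3 · 1 · 2 · 1
2 · 0 · 2 · 0
3 · 2 · 2 · 0
0 · 2 · 0 · 3
2 · 2 · 0 · 2
1 · 0 · 2 · 3
step 6: 3 · 1 · 2 · 1
2 · 1 · 2 · 0
3 · 2 · 2 · 0
0 · 2 · 0 · 3
2 · 2 · 0 · 2
1 · 0 · 2 · 3
step 7: 3 · 1 · 2 · 1
2 · 2 · 2 · 0
3 · 2 · 2 · 0
0 · 2 · 0 · 3
2 · 2 · 0 · 2
1 · 0 · 2 · 3
step 8: 3 · 1 · 2 · 1
2 · 3 · 2 · 0
3 · 2 · 2 · 0
0 · 2 · 0 · 3
2 · 2 · 0 · 2
1 · 0 · 2 · 3
step 9: 3 · 2 · 2 · 1
3 · 0 · 3 · 0
3 · 3 · 2 · 0
0 · 2 · 0 · 3
2 · 2 · 0 · 2
1 · 0 · 2 · 3
step 10: 3 · 2 · 2 · 1
3 · 1 · 3 · 0
3 · 3 · 2 · 0
0 · 2 · 0 · 3
2 · 2 · 0 · 2
1 · 0 · 2 · 3
step 11: 3 · 2 · 2 · 1
3 · 2 · 3 · 0
3 · 3 · 2 · 0
0 · 2 · 0 · 3
2 · 2 · 0 · 2
1 · 0 · 2 · 3

41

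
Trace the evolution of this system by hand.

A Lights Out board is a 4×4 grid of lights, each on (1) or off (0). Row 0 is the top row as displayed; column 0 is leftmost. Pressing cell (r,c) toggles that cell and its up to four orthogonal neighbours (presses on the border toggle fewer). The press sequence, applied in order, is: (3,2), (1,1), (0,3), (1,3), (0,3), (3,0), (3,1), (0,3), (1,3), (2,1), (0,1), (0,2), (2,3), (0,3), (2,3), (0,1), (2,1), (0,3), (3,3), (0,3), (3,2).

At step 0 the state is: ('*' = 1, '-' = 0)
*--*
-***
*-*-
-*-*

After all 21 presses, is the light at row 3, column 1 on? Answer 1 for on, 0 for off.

1

[0] *--*
-***
*-*-
-*-*
[1] *--*
-***
*---
--*-
[2] **-*
*--*
**--
--*-
[3] ***-
*---
**--
--*-
[4] ****
*-**
**-*
--*-
[5] **--
*-*-
**-*
--*-
[6] **--
*-*-
-*-*
***-
[7] **--
*-*-
---*
----
[8] ****
*-**
---*
----
[9] ***-
*---
----
----
[10] ***-
**--
***-
-*--
[11] ----
*---
***-
-*--
[12] -***
*-*-
***-
-*--
[13] -***
*-**
**-*
-*-*
[14] -*--
*-*-
**-*
-*-*
[15] -*--
*-**
***-
-*--
[16] *-*-
****
***-
-*--
[17] *-*-
*-**
----
----
[18] *--*
*-*-
----
----
[19] *--*
*-*-
---*
--**
[20] *-*-
*-**
---*
--**
[21] *-*-
*-**
--**
-*--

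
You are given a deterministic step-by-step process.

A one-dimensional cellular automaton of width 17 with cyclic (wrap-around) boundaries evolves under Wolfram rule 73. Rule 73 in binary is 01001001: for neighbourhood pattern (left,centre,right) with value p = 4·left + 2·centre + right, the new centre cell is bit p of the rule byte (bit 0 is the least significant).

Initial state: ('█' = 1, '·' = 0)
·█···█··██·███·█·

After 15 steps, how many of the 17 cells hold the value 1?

gen 0: ·█···█··██·███·█·
gen 1: ···█····██·█·█···
gen 2: ██···██·██·····██
gen 3: ·█·█·██·██·███·█·
gen 4: ·····██·██·█·█···
gen 5: ████·██·██·····██
gen 6: ···█·██·██·███·█·
gen 7: ██···██·██·█·█···
gen 8: ██·█·██·██·····█·
gen 9: ██···██·██·███···
gen 10: ██·█·██·██·█·█·█·
gen 11: ██···██·██·······
gen 12: ██·█·██·██·█████·
gen 13: ██···██·██·█···█·
gen 14: ██·█·██·██···█···
gen 15: ██···██·██·█···█·

8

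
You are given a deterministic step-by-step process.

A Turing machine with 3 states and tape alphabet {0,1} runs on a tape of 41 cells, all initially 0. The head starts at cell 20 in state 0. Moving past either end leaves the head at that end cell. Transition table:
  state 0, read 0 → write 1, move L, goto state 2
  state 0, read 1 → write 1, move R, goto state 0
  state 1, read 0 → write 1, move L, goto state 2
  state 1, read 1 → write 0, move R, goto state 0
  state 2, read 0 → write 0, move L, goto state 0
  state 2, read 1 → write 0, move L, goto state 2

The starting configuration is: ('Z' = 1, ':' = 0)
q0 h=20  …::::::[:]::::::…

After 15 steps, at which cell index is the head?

[0] q0 h=20  …::::::[:]::::::…
[1] q2 h=19  …::::::[:]Z:::::…
[2] q0 h=18  …::::::[:]:Z::::…
[3] q2 h=17  …::::::[:]Z:Z:::…
[4] q0 h=16  …::::::[:]:Z:Z::…
[5] q2 h=15  …::::::[:]Z:Z:Z:…
[6] q0 h=14  …::::::[:]:Z:Z:Z…
[7] q2 h=13  …::::::[:]Z:Z:Z:…
[8] q0 h=12  …::::::[:]:Z:Z:Z…
[9] q2 h=11  …::::::[:]Z:Z:Z:…
[10] q0 h=10  …::::::[:]:Z:Z:Z…
[11] q2 h= 9  …::::::[:]Z:Z:Z:…
[12] q0 h= 8  …::::::[:]:Z:Z:Z…
[13] q2 h= 7  …::::::[:]Z:Z:Z:…
[14] q0 h= 6  |::::::[:]:Z:Z:Z…
[15] q2 h= 5  |:::::[:]Z:Z:Z:…

5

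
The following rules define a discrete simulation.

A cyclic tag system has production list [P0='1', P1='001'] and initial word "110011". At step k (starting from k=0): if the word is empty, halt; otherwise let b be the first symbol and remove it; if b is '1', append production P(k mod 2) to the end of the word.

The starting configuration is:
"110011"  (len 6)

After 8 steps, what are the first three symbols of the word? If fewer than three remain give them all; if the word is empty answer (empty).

011

k=0  "110011"  (len 6)
k=1  "100111"  (len 6)
k=2  "00111001"  (len 8)
k=3  "0111001"  (len 7)
k=4  "111001"  (len 6)
k=5  "110011"  (len 6)
k=6  "10011001"  (len 8)
k=7  "00110011"  (len 8)
k=8  "0110011"  (len 7)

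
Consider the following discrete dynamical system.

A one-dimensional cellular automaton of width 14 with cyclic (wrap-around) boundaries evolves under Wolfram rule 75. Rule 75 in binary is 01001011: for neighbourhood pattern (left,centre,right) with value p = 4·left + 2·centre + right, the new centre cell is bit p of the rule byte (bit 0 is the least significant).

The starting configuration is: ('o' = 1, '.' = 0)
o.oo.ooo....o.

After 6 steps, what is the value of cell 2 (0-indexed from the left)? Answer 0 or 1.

1

gen 0: o.oo.ooo....o.
gen 1: ..oo.o.o.ooo..
gen 2: oooo.....o.o.o
gen 3: ...o.oooo....o
gen 4: .oo..o..o.ooo.
gen 5: ooo.o..o..o.o.
gen 6: o.o...o..o....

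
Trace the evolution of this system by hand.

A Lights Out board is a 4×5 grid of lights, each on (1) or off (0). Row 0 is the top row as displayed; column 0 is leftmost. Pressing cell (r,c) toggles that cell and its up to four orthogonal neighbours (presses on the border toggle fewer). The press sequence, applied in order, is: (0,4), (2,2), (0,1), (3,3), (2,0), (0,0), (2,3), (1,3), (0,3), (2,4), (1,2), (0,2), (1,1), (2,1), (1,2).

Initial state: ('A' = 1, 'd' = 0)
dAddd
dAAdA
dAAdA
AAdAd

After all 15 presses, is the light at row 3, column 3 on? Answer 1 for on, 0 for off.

1

t=0: dAddd
dAAdA
dAAdA
AAdAd
t=1: dAdAA
dAAdd
dAAdA
AAdAd
t=2: dAdAA
dAddd
dddAA
AAAAd
t=3: AdAAA
ddddd
dddAA
AAAAd
t=4: AdAAA
ddddd
ddddA
AAddA
t=5: AdAAA
Adddd
AAddA
dAddA
t=6: dAAAA
ddddd
AAddA
dAddA
t=7: dAAAA
dddAd
AAAAd
dAdAA
t=8: dAAdA
ddAdA
AAAdd
dAdAA
t=9: dAdAd
ddAAA
AAAdd
dAdAA
t=10: dAdAd
ddAAd
AAAAA
dAdAd
t=11: dAAAd
dAddd
AAdAA
dAdAd
t=12: ddddd
dAAdd
AAdAA
dAdAd
t=13: dAddd
Adddd
AddAA
dAdAd
t=14: dAddd
AAddd
dAAAA
dddAd
t=15: dAAdd
AdAAd
dAdAA
dddAd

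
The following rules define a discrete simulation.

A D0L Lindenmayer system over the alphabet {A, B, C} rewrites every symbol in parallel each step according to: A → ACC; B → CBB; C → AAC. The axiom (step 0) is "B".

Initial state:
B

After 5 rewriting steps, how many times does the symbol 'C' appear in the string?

step 0: B
step 1: CBB
step 2: AACCBBCBB
step 3: ACCACCAACAACCBBCBBAACCBBCBB
step 4: ACCAACAACACCAACAACACCACCAACACCACCAACAACCBBCBBAACCBBCBBACCACCAACAACCBBCBBAACCBBCBB
step 5: ACCAACAACACCACCAACACCACCAACACCAACAACACCACCAACACCACCAACACCA…CAACACCACCAACAACCBBCBBAACCBBCBBACCACCAACAACCBBCBBAACCBBCBB  (len 243)

111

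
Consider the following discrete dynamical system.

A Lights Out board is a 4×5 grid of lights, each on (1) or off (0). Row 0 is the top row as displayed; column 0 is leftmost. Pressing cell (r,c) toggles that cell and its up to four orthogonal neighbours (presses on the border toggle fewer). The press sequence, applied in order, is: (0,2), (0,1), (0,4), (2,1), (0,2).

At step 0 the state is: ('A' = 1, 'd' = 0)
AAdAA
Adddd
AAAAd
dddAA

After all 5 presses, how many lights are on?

7

0) AAdAA
Adddd
AAAAd
dddAA
1) AdAdA
AdAdd
AAAAd
dddAA
2) dAddA
AAAdd
AAAAd
dddAA
3) dAdAd
AAAdA
AAAAd
dddAA
4) dAdAd
AdAdA
dddAd
dAdAA
5) ddAdd
AdddA
dddAd
dAdAA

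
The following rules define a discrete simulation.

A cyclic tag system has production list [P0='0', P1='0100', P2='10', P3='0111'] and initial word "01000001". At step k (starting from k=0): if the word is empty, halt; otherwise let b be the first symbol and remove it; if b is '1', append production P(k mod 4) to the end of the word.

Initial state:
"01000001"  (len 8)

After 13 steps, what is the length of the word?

step 0: "01000001"  (len 8)
step 1: "1000001"  (len 7)
step 2: "0000010100"  (len 10)
step 3: "000010100"  (len 9)
step 4: "00010100"  (len 8)
step 5: "0010100"  (len 7)
step 6: "010100"  (len 6)
step 7: "10100"  (len 5)
step 8: "01000111"  (len 8)
step 9: "1000111"  (len 7)
step 10: "0001110100"  (len 10)
step 11: "001110100"  (len 9)
step 12: "01110100"  (len 8)
step 13: "1110100"  (len 7)

7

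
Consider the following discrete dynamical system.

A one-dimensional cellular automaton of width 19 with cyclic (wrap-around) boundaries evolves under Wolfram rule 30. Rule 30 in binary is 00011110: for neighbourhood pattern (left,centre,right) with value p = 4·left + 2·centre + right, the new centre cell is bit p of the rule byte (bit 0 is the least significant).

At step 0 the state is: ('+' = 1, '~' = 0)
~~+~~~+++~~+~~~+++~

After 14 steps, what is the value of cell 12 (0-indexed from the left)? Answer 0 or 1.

0

gen 0: ~~+~~~+++~~+~~~+++~
gen 1: ~+++~++~~++++~++~~+
gen 2: ~+~~~+~+++~~~~+~+++
gen 3: ~++~++~+~~+~~++~+~~
gen 4: ++~~+~~+++++++~~++~
gen 5: +~++++++~~~~~~+++~~
gen 6: +~+~~~~~+~~~~++~~++
gen 7: ~~++~~~+++~~++~+++~
gen 8: ~++~+~++~~+++~~+~~+
gen 9: ~+~~+~+~+++~~++++++
gen 10: ~++++~+~+~~+++~~~~~
gen 11: ++~~~~+~++++~~+~~~~
gen 12: +~+~~++~+~~~++++~~+
gen 13: ~~++++~~++~++~~~+++
gen 14: +++~~~+++~~+~+~++~~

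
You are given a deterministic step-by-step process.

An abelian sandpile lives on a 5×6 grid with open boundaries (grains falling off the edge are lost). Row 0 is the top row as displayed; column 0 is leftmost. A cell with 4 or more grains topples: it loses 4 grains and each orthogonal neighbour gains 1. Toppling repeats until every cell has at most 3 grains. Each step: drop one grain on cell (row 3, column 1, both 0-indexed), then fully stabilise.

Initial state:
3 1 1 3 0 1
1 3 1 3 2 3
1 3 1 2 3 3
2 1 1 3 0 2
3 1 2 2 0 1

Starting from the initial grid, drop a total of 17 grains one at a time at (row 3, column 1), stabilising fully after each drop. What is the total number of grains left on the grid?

58

0) 3 1 1 3 0 1
1 3 1 3 2 3
1 3 1 2 3 3
2 1 1 3 0 2
3 1 2 2 0 1
1) 3 1 1 3 0 1
1 3 1 3 2 3
1 3 1 2 3 3
2 2 1 3 0 2
3 1 2 2 0 1
2) 3 1 1 3 0 1
1 3 1 3 2 3
1 3 1 2 3 3
2 3 1 3 0 2
3 1 2 2 0 1
3) 3 2 1 3 0 1
2 0 2 3 2 3
2 1 2 2 3 3
3 1 2 3 0 2
3 2 2 2 0 1
4) 3 2 1 3 0 1
2 0 2 3 2 3
2 1 2 2 3 3
3 2 2 3 0 2
3 2 2 2 0 1
5) 3 2 1 3 0 1
2 0 2 3 2 3
2 1 2 2 3 3
3 3 2 3 0 2
3 2 2 2 0 1
6) 3 2 1 3 0 1
2 0 2 3 2 3
3 2 2 2 3 3
1 2 3 3 0 2
1 0 3 2 0 1
7) 3 2 1 3 0 1
2 0 2 3 2 3
3 2 2 2 3 3
1 3 3 3 0 2
1 0 3 2 0 1
8) 3 2 1 3 0 1
2 0 2 3 2 3
3 3 3 3 3 3
2 1 2 1 1 2
1 2 1 0 1 1
9) 3 2 1 3 0 1
2 0 2 3 2 3
3 3 3 3 3 3
2 2 2 1 1 2
1 2 1 0 1 1
10) 3 2 1 3 0 1
2 0 2 3 2 3
3 3 3 3 3 3
2 3 2 1 1 2
1 2 1 0 1 1
11) 3 2 3 0 2 2
3 2 0 3 1 1
1 2 3 2 2 1
0 3 0 3 2 3
2 3 2 0 1 1
12) 3 2 3 0 2 2
3 2 0 3 1 1
1 3 3 2 2 1
1 1 1 3 2 3
3 0 3 0 1 1
13) 3 2 3 0 2 2
3 2 0 3 1 1
1 3 3 2 2 1
1 2 1 3 2 3
3 0 3 0 1 1
14) 3 2 3 0 2 2
3 2 0 3 1 1
1 3 3 2 2 1
1 3 1 3 2 3
3 0 3 0 1 1
15) 3 2 3 0 2 2
3 3 1 3 1 1
2 1 0 3 2 1
2 1 3 3 2 3
3 1 3 0 1 1
16) 3 2 3 0 2 2
3 3 1 3 1 1
2 1 0 3 2 1
2 2 3 3 2 3
3 1 3 0 1 1
17) 3 2 3 0 2 2
3 3 1 3 1 1
2 1 0 3 2 1
2 3 3 3 2 3
3 1 3 0 1 1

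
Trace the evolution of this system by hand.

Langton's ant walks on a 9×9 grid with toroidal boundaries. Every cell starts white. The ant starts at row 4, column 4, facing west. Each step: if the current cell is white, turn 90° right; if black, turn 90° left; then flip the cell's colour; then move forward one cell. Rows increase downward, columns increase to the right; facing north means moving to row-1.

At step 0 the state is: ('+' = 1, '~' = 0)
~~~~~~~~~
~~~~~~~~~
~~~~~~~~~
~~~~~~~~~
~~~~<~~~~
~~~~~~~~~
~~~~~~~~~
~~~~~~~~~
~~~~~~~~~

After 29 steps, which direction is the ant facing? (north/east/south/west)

step 0: ~~~~~~~~~
~~~~~~~~~
~~~~~~~~~
~~~~~~~~~
~~~~<~~~~
~~~~~~~~~
~~~~~~~~~
~~~~~~~~~
~~~~~~~~~
step 1: ~~~~~~~~~
~~~~~~~~~
~~~~~~~~~
~~~~^~~~~
~~~~+~~~~
~~~~~~~~~
~~~~~~~~~
~~~~~~~~~
~~~~~~~~~
step 2: ~~~~~~~~~
~~~~~~~~~
~~~~~~~~~
~~~~+>~~~
~~~~+~~~~
~~~~~~~~~
~~~~~~~~~
~~~~~~~~~
~~~~~~~~~
step 3: ~~~~~~~~~
~~~~~~~~~
~~~~~~~~~
~~~~++~~~
~~~~+v~~~
~~~~~~~~~
~~~~~~~~~
~~~~~~~~~
~~~~~~~~~
step 4: ~~~~~~~~~
~~~~~~~~~
~~~~~~~~~
~~~~++~~~
~~~~<+~~~
~~~~~~~~~
~~~~~~~~~
~~~~~~~~~
~~~~~~~~~
step 5: ~~~~~~~~~
~~~~~~~~~
~~~~~~~~~
~~~~++~~~
~~~~~+~~~
~~~~v~~~~
~~~~~~~~~
~~~~~~~~~
~~~~~~~~~
step 6: ~~~~~~~~~
~~~~~~~~~
~~~~~~~~~
~~~~++~~~
~~~~~+~~~
~~~<+~~~~
~~~~~~~~~
~~~~~~~~~
~~~~~~~~~
step 7: ~~~~~~~~~
~~~~~~~~~
~~~~~~~~~
~~~~++~~~
~~~^~+~~~
~~~++~~~~
~~~~~~~~~
~~~~~~~~~
~~~~~~~~~
step 8: ~~~~~~~~~
~~~~~~~~~
~~~~~~~~~
~~~~++~~~
~~~+>+~~~
~~~++~~~~
~~~~~~~~~
~~~~~~~~~
~~~~~~~~~
step 9: ~~~~~~~~~
~~~~~~~~~
~~~~~~~~~
~~~~++~~~
~~~+++~~~
~~~+v~~~~
~~~~~~~~~
~~~~~~~~~
~~~~~~~~~
step 10: ~~~~~~~~~
~~~~~~~~~
~~~~~~~~~
~~~~++~~~
~~~+++~~~
~~~+~>~~~
~~~~~~~~~
~~~~~~~~~
~~~~~~~~~
step 11: ~~~~~~~~~
~~~~~~~~~
~~~~~~~~~
~~~~++~~~
~~~+++~~~
~~~+~+~~~
~~~~~v~~~
~~~~~~~~~
~~~~~~~~~
step 12: ~~~~~~~~~
~~~~~~~~~
~~~~~~~~~
~~~~++~~~
~~~+++~~~
~~~+~+~~~
~~~~<+~~~
~~~~~~~~~
~~~~~~~~~
step 13: ~~~~~~~~~
~~~~~~~~~
~~~~~~~~~
~~~~++~~~
~~~+++~~~
~~~+^+~~~
~~~~++~~~
~~~~~~~~~
~~~~~~~~~
step 14: ~~~~~~~~~
~~~~~~~~~
~~~~~~~~~
~~~~++~~~
~~~+++~~~
~~~++>~~~
~~~~++~~~
~~~~~~~~~
~~~~~~~~~
step 15: ~~~~~~~~~
~~~~~~~~~
~~~~~~~~~
~~~~++~~~
~~~++^~~~
~~~++~~~~
~~~~++~~~
~~~~~~~~~
~~~~~~~~~
step 16: ~~~~~~~~~
~~~~~~~~~
~~~~~~~~~
~~~~++~~~
~~~+<~~~~
~~~++~~~~
~~~~++~~~
~~~~~~~~~
~~~~~~~~~
step 17: ~~~~~~~~~
~~~~~~~~~
~~~~~~~~~
~~~~++~~~
~~~+~~~~~
~~~+v~~~~
~~~~++~~~
~~~~~~~~~
~~~~~~~~~
step 18: ~~~~~~~~~
~~~~~~~~~
~~~~~~~~~
~~~~++~~~
~~~+~~~~~
~~~+~>~~~
~~~~++~~~
~~~~~~~~~
~~~~~~~~~
step 19: ~~~~~~~~~
~~~~~~~~~
~~~~~~~~~
~~~~++~~~
~~~+~~~~~
~~~+~+~~~
~~~~+v~~~
~~~~~~~~~
~~~~~~~~~
step 20: ~~~~~~~~~
~~~~~~~~~
~~~~~~~~~
~~~~++~~~
~~~+~~~~~
~~~+~+~~~
~~~~+~>~~
~~~~~~~~~
~~~~~~~~~
step 21: ~~~~~~~~~
~~~~~~~~~
~~~~~~~~~
~~~~++~~~
~~~+~~~~~
~~~+~+~~~
~~~~+~+~~
~~~~~~v~~
~~~~~~~~~
step 22: ~~~~~~~~~
~~~~~~~~~
~~~~~~~~~
~~~~++~~~
~~~+~~~~~
~~~+~+~~~
~~~~+~+~~
~~~~~<+~~
~~~~~~~~~
step 23: ~~~~~~~~~
~~~~~~~~~
~~~~~~~~~
~~~~++~~~
~~~+~~~~~
~~~+~+~~~
~~~~+^+~~
~~~~~++~~
~~~~~~~~~
step 24: ~~~~~~~~~
~~~~~~~~~
~~~~~~~~~
~~~~++~~~
~~~+~~~~~
~~~+~+~~~
~~~~++>~~
~~~~~++~~
~~~~~~~~~
step 25: ~~~~~~~~~
~~~~~~~~~
~~~~~~~~~
~~~~++~~~
~~~+~~~~~
~~~+~+^~~
~~~~++~~~
~~~~~++~~
~~~~~~~~~
step 26: ~~~~~~~~~
~~~~~~~~~
~~~~~~~~~
~~~~++~~~
~~~+~~~~~
~~~+~++>~
~~~~++~~~
~~~~~++~~
~~~~~~~~~
step 27: ~~~~~~~~~
~~~~~~~~~
~~~~~~~~~
~~~~++~~~
~~~+~~~~~
~~~+~+++~
~~~~++~v~
~~~~~++~~
~~~~~~~~~
step 28: ~~~~~~~~~
~~~~~~~~~
~~~~~~~~~
~~~~++~~~
~~~+~~~~~
~~~+~+++~
~~~~++<+~
~~~~~++~~
~~~~~~~~~
step 29: ~~~~~~~~~
~~~~~~~~~
~~~~~~~~~
~~~~++~~~
~~~+~~~~~
~~~+~+^+~
~~~~++++~
~~~~~++~~
~~~~~~~~~

north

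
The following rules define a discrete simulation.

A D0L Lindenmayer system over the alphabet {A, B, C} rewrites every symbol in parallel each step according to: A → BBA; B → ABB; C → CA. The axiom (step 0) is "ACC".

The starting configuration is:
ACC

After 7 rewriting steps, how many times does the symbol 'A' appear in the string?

1459

t=0: ACC
t=1: BBACACA
t=2: ABBABBBBACABBACABBA
t=3: BBAABBABBBBAABBABBABBABBBBACABBAABBABBBBACABBAABBABBBBA
t=4: ABBABBBBABBAABBABBBBAABBABBABBABBBBABBAABBABBBBAABBABBBBAA…BAABBABBABBABBBBACABBAABBABBBBABBAABBABBBBAABBABBABBABBBBA  (len 163)
t=5: BBAABBABBBBAABBABBABBABBBBAABBABBBBABBAABBABBBBAABBABBABBA…BABBABBABBBBABBAABBABBBBAABBABBBBAABBABBBBAABBABBABBABBBBA  (len 487)
t=6: ABBABBBBABBAABBABBBBAABBABBABBABBBBABBAABBABBBBAABBABBBBAA…BABBABBABBBBABBAABBABBBBAABBABBBBAABBABBBBAABBABBABBABBBBA  (len 1459)
t=7: BBAABBABBBBAABBABBABBABBBBAABBABBBBABBAABBABBBBAABBABBABBA…BABBABBABBBBABBAABBABBBBAABBABBBBAABBABBBBAABBABBABBABBBBA  (len 4375)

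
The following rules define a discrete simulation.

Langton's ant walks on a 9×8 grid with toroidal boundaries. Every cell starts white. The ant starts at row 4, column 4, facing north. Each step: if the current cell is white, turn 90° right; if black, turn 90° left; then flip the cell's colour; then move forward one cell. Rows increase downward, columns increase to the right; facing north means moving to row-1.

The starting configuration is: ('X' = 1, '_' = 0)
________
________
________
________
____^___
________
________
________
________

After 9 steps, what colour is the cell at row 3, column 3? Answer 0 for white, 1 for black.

1

k=0  ________
________
________
________
____^___
________
________
________
________
k=1  ________
________
________
________
____X>__
________
________
________
________
k=2  ________
________
________
________
____XX__
_____v__
________
________
________
k=3  ________
________
________
________
____XX__
____<X__
________
________
________
k=4  ________
________
________
________
____^X__
____XX__
________
________
________
k=5  ________
________
________
________
___<_X__
____XX__
________
________
________
k=6  ________
________
________
___^____
___X_X__
____XX__
________
________
________
k=7  ________
________
________
___X>___
___X_X__
____XX__
________
________
________
k=8  ________
________
________
___XX___
___XvX__
____XX__
________
________
________
k=9  ________
________
________
___XX___
___<XX__
____XX__
________
________
________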